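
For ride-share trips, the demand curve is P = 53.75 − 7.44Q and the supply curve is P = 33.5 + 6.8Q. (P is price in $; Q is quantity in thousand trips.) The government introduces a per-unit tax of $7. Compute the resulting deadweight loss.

$1.72 thousand

Competitive equilibrium: 53.75 − 7.44Q = 33.5 + 6.8Q → Q* = 1.4221, P* = 43.1699.
With the tax, the buyer price exceeds the seller price by 7: (53.75 − 7.44Q) − (33.5 + 6.8Q) = 7 → Q' = 0.9305.
ΔQ = 1.4221 − 0.9305 = 0.4916; the wedge equals the tax, 7.
Welfare loss = ½ × 0.4916 × 7 = $1.72 thousand.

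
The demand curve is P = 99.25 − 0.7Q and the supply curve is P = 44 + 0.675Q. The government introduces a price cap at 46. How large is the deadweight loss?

952.35

Competitive equilibrium: 99.25 − 0.7Q = 44 + 0.675Q → Q* = 40.1818, P* = 71.1227.
At the ceiling P = 46, quantity supplied = (46 − 44)/0.675 = 2.963.
Willingness to pay at Q' = 2.963: 99.25 − 0.7·2.963 = 97.1759.
ΔQ = 40.1818 − 2.963 = 37.2188; wedge = 97.1759 − 46 = 51.1759.
DWL = ½ × 37.2188 × 51.1759 = 952.35.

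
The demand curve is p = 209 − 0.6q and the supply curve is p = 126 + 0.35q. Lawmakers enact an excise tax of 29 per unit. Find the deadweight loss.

Competitive equilibrium: 209 − 0.6q = 126 + 0.35q → q* = 87.3684, p* = 156.5789.
With the tax, the buyer price exceeds the seller price by 29: (209 − 0.6q) − (126 + 0.35q) = 29 → q' = 56.8421.
Δq = 87.3684 − 56.8421 = 30.5263; the wedge equals the tax, 29.
Deadweight loss = ½ × 30.5263 × 29 = 442.63.

442.63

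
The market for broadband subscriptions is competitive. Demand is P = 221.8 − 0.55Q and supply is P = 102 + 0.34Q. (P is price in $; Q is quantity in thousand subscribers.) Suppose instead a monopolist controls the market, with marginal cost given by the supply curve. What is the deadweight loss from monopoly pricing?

$1176.23 thousand

Competitive equilibrium: 221.8 − 0.55Q = 102 + 0.34Q → Q* = 134.606742, P* = 147.766292.
Marginal revenue: MR = 221.8 − 1.1Q. Set MR = MC: 221.8 − 1.1Q = 102 + 0.34Q → Q_m = 83.194444.
Price P_m = 221.8 − 0.55·83.194444 = 176.043056; MC(Q_m) = 102 + 0.34·83.194444 = 130.286111.
Competitive Q* = 134.606742, so ΔQ = 51.412298; wedge = 176.043056 − 130.286111 = 45.756945.
Welfare loss = ½ × 51.412298 × 45.756945 = $1176.23 thousand.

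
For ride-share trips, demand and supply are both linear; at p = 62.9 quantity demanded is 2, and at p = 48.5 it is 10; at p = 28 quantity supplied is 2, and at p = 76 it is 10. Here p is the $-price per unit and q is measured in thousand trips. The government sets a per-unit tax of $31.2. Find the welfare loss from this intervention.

Demand slope = (48.5 − 62.9)/(10 − 2) = −1.8, so p = 66.5 − 1.8q.
Supply slope = (76 − 28)/(10 − 2) = 6, so p = 16 + 6q.
Competitive equilibrium: 66.5 − 1.8q = 16 + 6q → q* = 6.4744, p* = 54.8462.
With the tax, the buyer price exceeds the seller price by 31.2: (66.5 − 1.8q) − (16 + 6q) = 31.2 → q' = 2.4744.
Δq = 6.4744 − 2.4744 = 4; the wedge equals the tax, 31.2.
The triangle = ½ × 4 × 31.2 = $62.40 thousand.

$62.40 thousand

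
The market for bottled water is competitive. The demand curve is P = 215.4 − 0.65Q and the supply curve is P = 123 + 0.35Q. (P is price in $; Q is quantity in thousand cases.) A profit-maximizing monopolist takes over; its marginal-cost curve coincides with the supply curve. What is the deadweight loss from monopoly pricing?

$662.48 thousand

Competitive equilibrium: 215.4 − 0.65Q = 123 + 0.35Q → Q* = 92.4, P* = 155.34.
Marginal revenue: MR = 215.4 − 1.3Q. Set MR = MC: 215.4 − 1.3Q = 123 + 0.35Q → Q_m = 56.
Price P_m = 215.4 − 0.65·56 = 179; MC(Q_m) = 123 + 0.35·56 = 142.6.
Competitive Q* = 92.4, so ΔQ = 36.4; wedge = 179 − 142.6 = 36.4.
DWL = ½ × 36.4 × 36.4 = $662.48 thousand.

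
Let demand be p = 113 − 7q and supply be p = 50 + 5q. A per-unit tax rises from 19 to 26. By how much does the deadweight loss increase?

13.125

Competitive equilibrium: 113 − 7q = 50 + 5q → q* = 5.25, p* = 76.25.
For a per-unit tax t: Δq = t/12, so DWL = ½·t·(t/12) = t²/24.
At t = 19: DWL = 15.042. At t = 26: DWL = 28.167.
Increase = 28.167 − 15.042 = 13.125.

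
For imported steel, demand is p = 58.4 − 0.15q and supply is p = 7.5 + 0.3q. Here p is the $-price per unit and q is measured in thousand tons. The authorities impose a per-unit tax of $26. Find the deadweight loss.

$751.11 thousand

Competitive equilibrium: 58.4 − 0.15q = 7.5 + 0.3q → q* = 113.1111, p* = 41.4333.
With the tax, the buyer price exceeds the seller price by 26: (58.4 − 0.15q) − (7.5 + 0.3q) = 26 → q' = 55.3333.
Δq = 113.1111 − 55.3333 = 57.7778; the wedge equals the tax, 26.
Welfare loss = ½ × 57.7778 × 26 = $751.11 thousand.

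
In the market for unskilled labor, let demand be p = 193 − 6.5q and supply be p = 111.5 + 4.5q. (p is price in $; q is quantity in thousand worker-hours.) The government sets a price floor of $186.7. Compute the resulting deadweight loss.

Competitive equilibrium: 193 − 6.5q = 111.5 + 4.5q → q* = 7.40909, p* = 144.84091.
At the floor p = 186.7, quantity demanded = (193 − 186.7)/6.5 = 0.96923.
Sellers' marginal cost at q' = 0.96923: 111.5 + 4.5·0.96923 = 115.86154.
Δq = 7.40909 − 0.96923 = 6.43986; wedge = 186.7 − 115.86154 = 70.83846.
Welfare loss = ½ × 6.43986 × 70.83846 = $228.09 thousand.

$228.09 thousand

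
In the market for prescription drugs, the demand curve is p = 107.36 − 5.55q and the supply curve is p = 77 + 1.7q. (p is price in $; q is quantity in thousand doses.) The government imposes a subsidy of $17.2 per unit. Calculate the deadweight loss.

Competitive equilibrium: 107.36 − 5.55q = 77 + 1.7q → q* = 4.1876, p* = 84.1189.
The subsidy lowers effective supply by 17.2: p = 59.8 + 1.7q.
New quantity: 107.36 − 5.55q = 59.8 + 1.7q → q' = 6.56.
Overproduction Δq = 6.56 − 4.1876 = 2.3724; wedge = subsidy = 17.2.
Welfare loss = ½ × 2.3724 × 17.2 = $20.40 thousand.

$20.40 thousand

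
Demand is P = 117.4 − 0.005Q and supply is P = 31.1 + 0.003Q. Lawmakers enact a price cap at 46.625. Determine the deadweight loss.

Competitive equilibrium: 117.4 − 0.005Q = 31.1 + 0.003Q → Q* = 10787.5, P* = 63.4625.
At the ceiling P = 46.625, quantity supplied = (46.625 − 31.1)/0.003 = 5175.
Willingness to pay at Q' = 5175: 117.4 − 0.005·5175 = 91.525.
ΔQ = 10787.5 − 5175 = 5612.5; wedge = 91.525 − 46.625 = 44.9.
DWL = ½ × 5612.5 × 44.9 = 126000.625.

126000.625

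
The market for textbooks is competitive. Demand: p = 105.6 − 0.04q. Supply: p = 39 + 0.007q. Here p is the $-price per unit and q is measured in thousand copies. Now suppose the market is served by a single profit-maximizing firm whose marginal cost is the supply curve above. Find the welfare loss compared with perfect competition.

Competitive equilibrium: 105.6 − 0.04q = 39 + 0.007q → q* = 1417.02128, p* = 48.91915.
Marginal revenue: MR = 105.6 − 0.08q. Set MR = MC: 105.6 − 0.08q = 39 + 0.007q → q_m = 765.51724.
Price p_m = 105.6 − 0.04·765.51724 = 74.97931; MC(q_m) = 39 + 0.007·765.51724 = 44.35862.
Competitive q* = 1417.02128, so Δq = 651.50404; wedge = 74.97931 − 44.35862 = 30.62069.
Welfare loss = ½ × 651.50404 × 30.62069 = $9974.75 thousand.

$9974.75 thousand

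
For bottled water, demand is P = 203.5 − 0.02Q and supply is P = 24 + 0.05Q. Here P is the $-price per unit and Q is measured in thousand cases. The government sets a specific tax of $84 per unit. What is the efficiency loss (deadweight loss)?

Competitive equilibrium: 203.5 − 0.02Q = 24 + 0.05Q → Q* = 2564.2857, P* = 152.2143.
With the tax, the buyer price exceeds the seller price by 84: (203.5 − 0.02Q) − (24 + 0.05Q) = 84 → Q' = 1364.2857.
ΔQ = 2564.2857 − 1364.2857 = 1200; the wedge equals the tax, 84.
Welfare loss = ½ × 1200 × 84 = $50400 thousand.

$50400 thousand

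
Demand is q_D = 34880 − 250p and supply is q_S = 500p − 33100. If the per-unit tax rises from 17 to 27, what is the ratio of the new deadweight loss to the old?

2.522

In inverse form: demand p = 139.52 − 0.004q, supply p = 66.2 + 0.002q.
Competitive equilibrium: 139.52 − 0.004q = 66.2 + 0.002q → q* = 12220, p* = 90.64.
For a per-unit tax t: Δq = t/0.006, so DWL = ½·t·(t/0.006) = t²/0.012.
At t = 17: DWL = 24083.333. At t = 27: DWL = 60750.
Ratio = (27/17)² = 2.522.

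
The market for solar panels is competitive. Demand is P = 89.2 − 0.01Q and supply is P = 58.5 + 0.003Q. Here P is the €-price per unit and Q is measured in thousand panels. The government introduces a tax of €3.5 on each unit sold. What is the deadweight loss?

€471.15 thousand

Competitive equilibrium: 89.2 − 0.01Q = 58.5 + 0.003Q → Q* = 2361.5385, P* = 65.5846.
With the tax, the buyer price exceeds the seller price by 3.5: (89.2 − 0.01Q) − (58.5 + 0.003Q) = 3.5 → Q' = 2092.3077.
ΔQ = 2361.5385 − 2092.3077 = 269.2308; the wedge equals the tax, 3.5.
Welfare loss = ½ × 269.2308 × 3.5 = €471.15 thousand.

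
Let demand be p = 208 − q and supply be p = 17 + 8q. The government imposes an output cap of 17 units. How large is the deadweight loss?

80.22

Competitive equilibrium: 208 − q = 17 + 8q → q* = 21.2222, p* = 186.7778.
At q = 17: demand price = 208 − 1·17 = 191; supply price = 17 + 8·17 = 153.
Δq = 21.2222 − 17 = 4.2222; wedge = 191 − 153 = 38.
The triangle = ½ × 4.2222 × 38 = 80.22.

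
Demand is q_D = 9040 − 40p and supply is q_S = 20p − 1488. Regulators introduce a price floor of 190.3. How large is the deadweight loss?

In inverse form: demand p = 226 − 0.025q, supply p = 74.4 + 0.05q.
Competitive equilibrium: 226 − 0.025q = 74.4 + 0.05q → q* = 2021.3333, p* = 175.4667.
At the floor p = 190.3, quantity demanded = (226 − 190.3)/0.025 = 1428.
Sellers' marginal cost at q' = 1428: 74.4 + 0.05·1428 = 145.8.
Δq = 2021.3333 − 1428 = 593.3333; wedge = 190.3 − 145.8 = 44.5.
DWL = ½ × 593.3333 × 44.5 = 13201.67.

13201.67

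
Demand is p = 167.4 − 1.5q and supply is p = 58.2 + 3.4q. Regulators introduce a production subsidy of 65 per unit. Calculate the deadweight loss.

Competitive equilibrium: 167.4 − 1.5q = 58.2 + 3.4q → q* = 22.2857, p* = 133.9714.
The subsidy lowers effective supply by 65: p = 3.4q − 6.8.
New quantity: 167.4 − 1.5q = 3.4q − 6.8 → q' = 35.551.
Overproduction Δq = 35.551 − 22.2857 = 13.2653; wedge = subsidy = 65.
The triangle = ½ × 13.2653 × 65 = 431.12.

431.12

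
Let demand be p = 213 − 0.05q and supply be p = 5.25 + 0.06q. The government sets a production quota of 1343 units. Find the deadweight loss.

Competitive equilibrium: 213 − 0.05q = 5.25 + 0.06q → q* = 1888.6364, p* = 118.5682.
At q = 1343: demand price = 213 − 0.05·1343 = 145.85; supply price = 5.25 + 0.06·1343 = 85.83.
Δq = 1888.6364 − 1343 = 545.6364; wedge = 145.85 − 85.83 = 60.02.
The triangle = ½ × 545.6364 × 60.02 = 16374.55.

16374.55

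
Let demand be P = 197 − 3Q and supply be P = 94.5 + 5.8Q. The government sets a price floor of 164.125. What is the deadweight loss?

Competitive equilibrium: 197 − 3Q = 94.5 + 5.8Q → Q* = 11.6477, P* = 162.0568.
At the floor P = 164.125, quantity demanded = (197 − 164.125)/3 = 10.9583.
Sellers' marginal cost at Q' = 10.9583: 94.5 + 5.8·10.9583 = 158.0581.
ΔQ = 11.6477 − 10.9583 = 0.6894; wedge = 164.125 − 158.0581 = 6.0669.
Welfare loss = ½ × 0.6894 × 6.0669 = 2.09.

2.09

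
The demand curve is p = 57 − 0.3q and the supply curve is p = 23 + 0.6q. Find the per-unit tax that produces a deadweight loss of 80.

12

Competitive equilibrium: 57 − 0.3q = 23 + 0.6q → q* = 37.7778, p* = 45.6667.
A tax t gives Δq = t/0.9 and wedge t, so DWL = t²/1.8.
t²/1.8 = 80 → t² = 144 → t = 12.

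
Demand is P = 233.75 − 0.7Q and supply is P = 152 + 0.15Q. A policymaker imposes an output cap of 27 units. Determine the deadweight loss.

2033.79

Competitive equilibrium: 233.75 − 0.7Q = 152 + 0.15Q → Q* = 96.1765, P* = 166.4265.
At Q = 27: demand price = 233.75 − 0.7·27 = 214.85; supply price = 152 + 0.15·27 = 156.05.
ΔQ = 96.1765 − 27 = 69.1765; wedge = 214.85 − 156.05 = 58.8.
DWL = ½ × 69.1765 × 58.8 = 2033.79.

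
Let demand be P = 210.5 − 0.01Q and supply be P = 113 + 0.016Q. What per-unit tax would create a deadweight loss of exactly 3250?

Competitive equilibrium: 210.5 − 0.01Q = 113 + 0.016Q → Q* = 3750, P* = 173.
A tax t gives ΔQ = t/0.026 and wedge t, so DWL = t²/0.052.
t²/0.052 = 3250 → t² = 169 → t = 13.

13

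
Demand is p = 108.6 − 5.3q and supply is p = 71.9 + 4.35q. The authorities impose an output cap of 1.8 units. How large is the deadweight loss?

Competitive equilibrium: 108.6 − 5.3q = 71.9 + 4.35q → q* = 3.8031, p* = 88.4435.
At q = 1.8: demand price = 108.6 − 5.3·1.8 = 99.06; supply price = 71.9 + 4.35·1.8 = 79.73.
Δq = 3.8031 − 1.8 = 2.0031; wedge = 99.06 − 79.73 = 19.33.
The triangle = ½ × 2.0031 × 19.33 = 19.36.

19.36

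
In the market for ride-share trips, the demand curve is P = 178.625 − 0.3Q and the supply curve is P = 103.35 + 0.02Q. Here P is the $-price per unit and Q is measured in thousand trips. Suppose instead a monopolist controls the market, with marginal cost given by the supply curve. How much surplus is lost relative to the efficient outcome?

$2072.91 thousand

Competitive equilibrium: 178.625 − 0.3Q = 103.35 + 0.02Q → Q* = 235.2344, P* = 108.0547.
Marginal revenue: MR = 178.625 − 0.6Q. Set MR = MC: 178.625 − 0.6Q = 103.35 + 0.02Q → Q_m = 121.4113.
Price P_m = 178.625 − 0.3·121.4113 = 142.2016; MC(Q_m) = 103.35 + 0.02·121.4113 = 105.7782.
Competitive Q* = 235.2344, so ΔQ = 113.8231; wedge = 142.2016 − 105.7782 = 36.4234.
The triangle = ½ × 113.8231 × 36.4234 = $2072.91 thousand.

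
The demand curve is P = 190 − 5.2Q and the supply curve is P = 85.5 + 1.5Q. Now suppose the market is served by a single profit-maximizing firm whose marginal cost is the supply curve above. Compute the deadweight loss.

Competitive equilibrium: 190 − 5.2Q = 85.5 + 1.5Q → Q* = 15.597, P* = 108.8955.
Marginal revenue: MR = 190 − 10.4Q. Set MR = MC: 190 − 10.4Q = 85.5 + 1.5Q → Q_m = 8.7815.
Price P_m = 190 − 5.2·8.7815 = 144.3362; MC(Q_m) = 85.5 + 1.5·8.7815 = 98.6723.
Competitive Q* = 15.597, so ΔQ = 6.8155; wedge = 144.3362 − 98.6723 = 45.6639.
DWL = ½ × 6.8155 × 45.6639 = 155.61.

155.61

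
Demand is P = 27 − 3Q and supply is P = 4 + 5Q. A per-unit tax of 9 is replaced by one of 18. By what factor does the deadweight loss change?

Competitive equilibrium: 27 − 3Q = 4 + 5Q → Q* = 2.875, P* = 18.375.
For a per-unit tax t: ΔQ = t/8, so DWL = ½·t·(t/8) = t²/16.
At t = 9: DWL = 5.0625. At t = 18: DWL = 20.25.
Ratio = (18/9)² = 4.

4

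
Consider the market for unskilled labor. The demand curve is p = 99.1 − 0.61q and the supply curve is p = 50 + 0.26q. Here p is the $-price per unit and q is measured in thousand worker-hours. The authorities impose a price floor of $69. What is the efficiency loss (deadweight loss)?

$21.88 thousand

Competitive equilibrium: 99.1 − 0.61q = 50 + 0.26q → q* = 56.4368, p* = 64.6736.
At the floor p = 69, quantity demanded = (99.1 − 69)/0.61 = 49.3443.
Sellers' marginal cost at q' = 49.3443: 50 + 0.26·49.3443 = 62.8295.
Δq = 56.4368 − 49.3443 = 7.0925; wedge = 69 − 62.8295 = 6.1705.
Deadweight loss = ½ × 7.0925 × 6.1705 = $21.88 thousand.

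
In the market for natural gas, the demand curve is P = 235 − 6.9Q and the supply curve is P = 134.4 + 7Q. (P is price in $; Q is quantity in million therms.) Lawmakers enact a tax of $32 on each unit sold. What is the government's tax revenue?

Competitive equilibrium: 235 − 6.9Q = 134.4 + 7Q → Q* = 7.2374, P* = 185.0619.
With the tax, the buyer price exceeds the seller price by 32: (235 − 6.9Q) − (134.4 + 7Q) = 32 → Q' = 4.9353.
Tax revenue = 32 × 4.9353 = $157.93 million.

$157.93 million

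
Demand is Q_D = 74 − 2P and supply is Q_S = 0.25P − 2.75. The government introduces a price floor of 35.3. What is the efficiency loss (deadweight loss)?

In inverse form: demand P = 37 − 0.5Q, supply P = 11 + 4Q.
Competitive equilibrium: 37 − 0.5Q = 11 + 4Q → Q* = 5.7778, P* = 34.1111.
At the floor P = 35.3, quantity demanded = (37 − 35.3)/0.5 = 3.4.
Sellers' marginal cost at Q' = 3.4: 11 + 4·3.4 = 24.6.
ΔQ = 5.7778 − 3.4 = 2.3778; wedge = 35.3 − 24.6 = 10.7.
Deadweight loss = ½ × 2.3778 × 10.7 = 12.72.

12.72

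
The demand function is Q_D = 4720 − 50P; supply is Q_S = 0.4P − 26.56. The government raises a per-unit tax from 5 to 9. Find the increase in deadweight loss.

In inverse form: demand P = 94.4 − 0.02Q, supply P = 66.4 + 2.5Q.
Competitive equilibrium: 94.4 − 0.02Q = 66.4 + 2.5Q → Q* = 11.1111, P* = 94.1778.
For a per-unit tax t: ΔQ = t/2.52, so DWL = ½·t·(t/2.52) = t²/5.04.
At t = 5: DWL = 4.96. At t = 9: DWL = 16.071.
Increase = 16.071 − 4.96 = 11.11.

11.11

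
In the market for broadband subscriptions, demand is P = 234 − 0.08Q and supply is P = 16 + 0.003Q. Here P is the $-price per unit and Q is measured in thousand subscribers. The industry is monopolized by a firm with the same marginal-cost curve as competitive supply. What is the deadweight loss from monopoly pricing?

Competitive equilibrium: 234 − 0.08Q = 16 + 0.003Q → Q* = 2626.50602, P* = 23.87952.
Marginal revenue: MR = 234 − 0.16Q. Set MR = MC: 234 − 0.16Q = 16 + 0.003Q → Q_m = 1337.42331.
Price P_m = 234 − 0.08·1337.42331 = 127.00614; MC(Q_m) = 16 + 0.003·1337.42331 = 20.01227.
Competitive Q* = 2626.50602, so ΔQ = 1289.08271; wedge = 127.00614 − 20.01227 = 106.99387.
DWL = ½ × 1289.08271 × 106.99387 = $68961.97 thousand.

$68961.97 thousand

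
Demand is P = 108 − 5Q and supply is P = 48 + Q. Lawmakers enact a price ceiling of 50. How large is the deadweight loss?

Competitive equilibrium: 108 − 5Q = 48 + Q → Q* = 10, P* = 58.
At the ceiling P = 50, quantity supplied = (50 − 48)/1 = 2.
Willingness to pay at Q' = 2: 108 − 5·2 = 98.
ΔQ = 10 − 2 = 8; wedge = 98 − 50 = 48.
Deadweight loss = ½ × 8 × 48 = 192.

192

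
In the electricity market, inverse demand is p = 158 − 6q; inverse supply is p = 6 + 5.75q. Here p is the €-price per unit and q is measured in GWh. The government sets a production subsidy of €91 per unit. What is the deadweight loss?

Competitive equilibrium: 158 − 6q = 6 + 5.75q → q* = 12.9362, p* = 80.383.
The subsidy lowers effective supply by 91: p = 5.75q − 85.
New quantity: 158 − 6q = 5.75q − 85 → q' = 20.6809.
Overproduction Δq = 20.6809 − 12.9362 = 7.7447; wedge = subsidy = 91.
Deadweight loss = ½ × 7.7447 × 91 = €352.38.

€352.38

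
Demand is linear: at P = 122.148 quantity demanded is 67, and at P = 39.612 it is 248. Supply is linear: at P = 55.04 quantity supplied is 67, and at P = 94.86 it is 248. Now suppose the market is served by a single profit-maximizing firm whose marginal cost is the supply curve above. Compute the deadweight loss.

1516.33

Demand slope = (39.612 − 122.148)/(248 − 67) = −0.456, so P = 152.7 − 0.456Q.
Supply slope = (94.86 − 55.04)/(248 − 67) = 0.22, so P = 40.3 + 0.22Q.
Competitive equilibrium: 152.7 − 0.456Q = 40.3 + 0.22Q → Q* = 166.2722, P* = 76.8799.
Marginal revenue: MR = 152.7 − 0.912Q. Set MR = MC: 152.7 − 0.912Q = 40.3 + 0.22Q → Q_m = 99.2933.
Price P_m = 152.7 − 0.456·99.2933 = 107.4223; MC(Q_m) = 40.3 + 0.22·99.2933 = 62.1445.
Competitive Q* = 166.2722, so ΔQ = 66.9789; wedge = 107.4223 − 62.1445 = 45.2778.
DWL = ½ × 66.9789 × 45.2778 = 1516.33.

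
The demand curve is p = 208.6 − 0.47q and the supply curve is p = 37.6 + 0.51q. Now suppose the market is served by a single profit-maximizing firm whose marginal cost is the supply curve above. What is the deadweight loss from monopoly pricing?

Competitive equilibrium: 208.6 − 0.47q = 37.6 + 0.51q → q* = 174.4898, p* = 126.5898.
Marginal revenue: MR = 208.6 − 0.94q. Set MR = MC: 208.6 − 0.94q = 37.6 + 0.51q → q_m = 117.931.
Price p_m = 208.6 − 0.47·117.931 = 153.1724; MC(q_m) = 37.6 + 0.51·117.931 = 97.7448.
Competitive q* = 174.4898, so Δq = 56.5588; wedge = 153.1724 − 97.7448 = 55.4276.
Welfare loss = ½ × 56.5588 × 55.4276 = 1567.46.

1567.46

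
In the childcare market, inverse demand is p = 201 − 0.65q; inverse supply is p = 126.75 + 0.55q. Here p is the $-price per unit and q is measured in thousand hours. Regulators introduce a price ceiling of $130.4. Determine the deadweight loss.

Competitive equilibrium: 201 − 0.65q = 126.75 + 0.55q → q* = 61.875, p* = 160.7813.
At the ceiling p = 130.4, quantity supplied = (130.4 − 126.75)/0.55 = 6.6364.
Willingness to pay at q' = 6.6364: 201 − 0.65·6.6364 = 196.6863.
Δq = 61.875 − 6.6364 = 55.2386; wedge = 196.6863 − 130.4 = 66.2863.
Welfare loss = ½ × 55.2386 × 66.2863 = $1830.78 thousand.

$1830.78 thousand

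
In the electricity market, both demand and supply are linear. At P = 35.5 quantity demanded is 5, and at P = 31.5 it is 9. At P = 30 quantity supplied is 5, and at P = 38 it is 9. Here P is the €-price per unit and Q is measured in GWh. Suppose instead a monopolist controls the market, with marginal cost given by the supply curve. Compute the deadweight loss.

€4.38

Demand slope = (31.5 − 35.5)/(9 − 5) = −1, so P = 40.5 − Q.
Supply slope = (38 − 30)/(9 − 5) = 2, so P = 20 + 2Q.
Competitive equilibrium: 40.5 − Q = 20 + 2Q → Q* = 6.8333, P* = 33.6667.
Marginal revenue: MR = 40.5 − 2Q. Set MR = MC: 40.5 − 2Q = 20 + 2Q → Q_m = 5.125.
Price P_m = 40.5 − 1·5.125 = 35.375; MC(Q_m) = 20 + 2·5.125 = 30.25.
Competitive Q* = 6.8333, so ΔQ = 1.7083; wedge = 35.375 − 30.25 = 5.125.
Deadweight loss = ½ × 1.7083 × 5.125 = €4.38.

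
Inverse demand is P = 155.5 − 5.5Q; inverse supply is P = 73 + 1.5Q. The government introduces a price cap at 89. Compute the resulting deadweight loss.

4.38

Competitive equilibrium: 155.5 − 5.5Q = 73 + 1.5Q → Q* = 11.7857, P* = 90.6786.
At the ceiling P = 89, quantity supplied = (89 − 73)/1.5 = 10.6667.
Willingness to pay at Q' = 10.6667: 155.5 − 5.5·10.6667 = 96.8332.
ΔQ = 11.7857 − 10.6667 = 1.119; wedge = 96.8332 − 89 = 7.8332.
Welfare loss = ½ × 1.119 × 7.8332 = 4.38.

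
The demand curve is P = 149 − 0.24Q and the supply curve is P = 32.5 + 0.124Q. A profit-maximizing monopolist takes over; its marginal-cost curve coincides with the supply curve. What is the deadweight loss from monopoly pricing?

2943.53

Competitive equilibrium: 149 − 0.24Q = 32.5 + 0.124Q → Q* = 320.0549, P* = 72.1868.
Marginal revenue: MR = 149 − 0.48Q. Set MR = MC: 149 − 0.48Q = 32.5 + 0.124Q → Q_m = 192.8808.
Price P_m = 149 − 0.24·192.8808 = 102.7086; MC(Q_m) = 32.5 + 0.124·192.8808 = 56.4172.
Competitive Q* = 320.0549, so ΔQ = 127.1741; wedge = 102.7086 − 56.4172 = 46.2914.
Deadweight loss = ½ × 127.1741 × 46.2914 = 2943.53.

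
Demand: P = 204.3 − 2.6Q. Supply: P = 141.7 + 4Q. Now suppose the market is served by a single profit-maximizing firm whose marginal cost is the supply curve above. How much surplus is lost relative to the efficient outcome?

23.71

Competitive equilibrium: 204.3 − 2.6Q = 141.7 + 4Q → Q* = 9.4848, P* = 179.6394.
Marginal revenue: MR = 204.3 − 5.2Q. Set MR = MC: 204.3 − 5.2Q = 141.7 + 4Q → Q_m = 6.8043.
Price P_m = 204.3 − 2.6·6.8043 = 186.6088; MC(Q_m) = 141.7 + 4·6.8043 = 168.9172.
Competitive Q* = 9.4848, so ΔQ = 2.6805; wedge = 186.6088 − 168.9172 = 17.6916.
Welfare loss = ½ × 2.6805 × 17.6916 = 23.71.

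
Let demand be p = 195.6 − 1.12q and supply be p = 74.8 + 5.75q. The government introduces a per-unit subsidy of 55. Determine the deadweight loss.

220.16

Competitive equilibrium: 195.6 − 1.12q = 74.8 + 5.75q → q* = 17.5837, p* = 175.9063.
The subsidy lowers effective supply by 55: p = 19.8 + 5.75q.
New quantity: 195.6 − 1.12q = 19.8 + 5.75q → q' = 25.5895.
Overproduction Δq = 25.5895 − 17.5837 = 8.0058; wedge = subsidy = 55.
Welfare loss = ½ × 8.0058 × 55 = 220.16.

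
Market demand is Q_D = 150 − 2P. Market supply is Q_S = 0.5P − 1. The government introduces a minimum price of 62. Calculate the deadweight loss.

In inverse form: demand P = 75 − 0.5Q, supply P = 2 + 2Q.
Competitive equilibrium: 75 − 0.5Q = 2 + 2Q → Q* = 29.2, P* = 60.4.
At the floor P = 62, quantity demanded = (75 − 62)/0.5 = 26.
Sellers' marginal cost at Q' = 26: 2 + 2·26 = 54.
ΔQ = 29.2 − 26 = 3.2; wedge = 62 − 54 = 8.
The triangle = ½ × 3.2 × 8 = 12.80.

12.80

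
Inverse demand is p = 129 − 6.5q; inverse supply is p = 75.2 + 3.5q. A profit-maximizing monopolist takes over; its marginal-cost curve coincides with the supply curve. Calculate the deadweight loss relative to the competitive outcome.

Competitive equilibrium: 129 − 6.5q = 75.2 + 3.5q → q* = 5.38, p* = 94.03.
Marginal revenue: MR = 129 − 13q. Set MR = MC: 129 − 13q = 75.2 + 3.5q → q_m = 3.2606.
Price p_m = 129 − 6.5·3.2606 = 107.8061; MC(q_m) = 75.2 + 3.5·3.2606 = 86.6121.
Competitive q* = 5.38, so Δq = 2.1194; wedge = 107.8061 − 86.6121 = 21.194.
DWL = ½ × 2.1194 × 21.194 = 22.46.

22.46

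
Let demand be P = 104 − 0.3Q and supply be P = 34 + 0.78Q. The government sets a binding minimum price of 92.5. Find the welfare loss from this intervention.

378.69

Competitive equilibrium: 104 − 0.3Q = 34 + 0.78Q → Q* = 64.8148, P* = 84.5556.
At the floor P = 92.5, quantity demanded = (104 − 92.5)/0.3 = 38.3333.
Sellers' marginal cost at Q' = 38.3333: 34 + 0.78·38.3333 = 63.9.
ΔQ = 64.8148 − 38.3333 = 26.4815; wedge = 92.5 − 63.9 = 28.6.
The triangle = ½ × 26.4815 × 28.6 = 378.69.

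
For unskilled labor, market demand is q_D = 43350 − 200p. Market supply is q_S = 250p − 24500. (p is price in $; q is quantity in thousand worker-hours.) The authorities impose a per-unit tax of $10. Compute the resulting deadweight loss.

In inverse form: demand p = 216.75 − 0.005q, supply p = 98 + 0.004q.
Competitive equilibrium: 216.75 − 0.005q = 98 + 0.004q → q* = 13194.4444, p* = 150.7778.
With the tax, the buyer price exceeds the seller price by 10: (216.75 − 0.005q) − (98 + 0.004q) = 10 → q' = 12083.3333.
Δq = 13194.4444 − 12083.3333 = 1111.1111; the wedge equals the tax, 10.
DWL = ½ × 1111.1111 × 10 = $5555.56 thousand.

$5555.56 thousand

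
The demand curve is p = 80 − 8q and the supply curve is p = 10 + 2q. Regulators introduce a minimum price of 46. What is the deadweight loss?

Competitive equilibrium: 80 − 8q = 10 + 2q → q* = 7, p* = 24.
At the floor p = 46, quantity demanded = (80 − 46)/8 = 4.25.
Sellers' marginal cost at q' = 4.25: 10 + 2·4.25 = 18.5.
Δq = 7 − 4.25 = 2.75; wedge = 46 − 18.5 = 27.5.
Deadweight loss = ½ × 2.75 × 27.5 = 37.81.

37.81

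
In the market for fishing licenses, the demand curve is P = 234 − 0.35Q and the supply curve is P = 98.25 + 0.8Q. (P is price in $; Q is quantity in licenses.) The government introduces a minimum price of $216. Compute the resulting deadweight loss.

Competitive equilibrium: 234 − 0.35Q = 98.25 + 0.8Q → Q* = 118.0435, P* = 192.6848.
At the floor P = 216, quantity demanded = (234 − 216)/0.35 = 51.4286.
Sellers' marginal cost at Q' = 51.4286: 98.25 + 0.8·51.4286 = 139.3929.
ΔQ = 118.0435 − 51.4286 = 66.6149; wedge = 216 − 139.3929 = 76.6071.
Deadweight loss = ½ × 66.6149 × 76.6071 = $2551.59.

$2551.59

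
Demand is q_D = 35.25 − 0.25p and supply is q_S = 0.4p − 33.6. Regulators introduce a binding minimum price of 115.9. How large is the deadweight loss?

In inverse form: demand p = 141 − 4q, supply p = 84 + 2.5q.
Competitive equilibrium: 141 − 4q = 84 + 2.5q → q* = 8.7692, p* = 105.9231.
At the floor p = 115.9, quantity demanded = (141 − 115.9)/4 = 6.275.
Sellers' marginal cost at q' = 6.275: 84 + 2.5·6.275 = 99.6875.
Δq = 8.7692 − 6.275 = 2.4942; wedge = 115.9 − 99.6875 = 16.2125.
Welfare loss = ½ × 2.4942 × 16.2125 = 20.22.

20.22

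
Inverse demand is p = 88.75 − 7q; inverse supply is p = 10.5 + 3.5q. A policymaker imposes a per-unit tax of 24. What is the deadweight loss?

Competitive equilibrium: 88.75 − 7q = 10.5 + 3.5q → q* = 7.4524, p* = 36.5833.
With the tax, the buyer price exceeds the seller price by 24: (88.75 − 7q) − (10.5 + 3.5q) = 24 → q' = 5.1667.
Δq = 7.4524 − 5.1667 = 2.2857; the wedge equals the tax, 24.
DWL = ½ × 2.2857 × 24 = 27.43.

27.43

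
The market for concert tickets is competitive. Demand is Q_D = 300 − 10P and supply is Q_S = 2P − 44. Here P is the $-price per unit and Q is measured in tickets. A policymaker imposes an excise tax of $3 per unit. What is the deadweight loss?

$7.50

In inverse form: demand P = 30 − 0.1Q, supply P = 22 + 0.5Q.
Competitive equilibrium: 30 − 0.1Q = 22 + 0.5Q → Q* = 13.3333, P* = 28.6667.
With the tax, the buyer price exceeds the seller price by 3: (30 − 0.1Q) − (22 + 0.5Q) = 3 → Q' = 8.3333.
ΔQ = 13.3333 − 8.3333 = 5; the wedge equals the tax, 3.
DWL = ½ × 5 × 3 = $7.50.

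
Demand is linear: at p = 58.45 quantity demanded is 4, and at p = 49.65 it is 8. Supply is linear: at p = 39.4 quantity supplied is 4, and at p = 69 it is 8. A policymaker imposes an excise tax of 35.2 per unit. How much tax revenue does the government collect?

81.58

Demand slope = (49.65 − 58.45)/(8 − 4) = −2.2, so p = 67.25 − 2.2q.
Supply slope = (69 − 39.4)/(8 − 4) = 7.4, so p = 9.8 + 7.4q.
Competitive equilibrium: 67.25 − 2.2q = 9.8 + 7.4q → q* = 5.9844, p* = 54.0844.
With the tax, the buyer price exceeds the seller price by 35.2: (67.25 − 2.2q) − (9.8 + 7.4q) = 35.2 → q' = 2.3177.
Tax revenue = 35.2 × 2.3177 = 81.58.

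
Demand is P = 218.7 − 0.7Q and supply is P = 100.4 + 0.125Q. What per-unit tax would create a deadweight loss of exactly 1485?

49.5

Competitive equilibrium: 218.7 − 0.7Q = 100.4 + 0.125Q → Q* = 143.3939, P* = 118.3242.
A tax t gives ΔQ = t/0.825 and wedge t, so DWL = t²/1.65.
t²/1.65 = 1485 → t² = 2450.25 → t = 49.5.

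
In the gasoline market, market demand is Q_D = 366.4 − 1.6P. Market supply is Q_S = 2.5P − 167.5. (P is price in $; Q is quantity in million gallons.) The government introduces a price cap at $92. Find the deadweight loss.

$4678.90 million

In inverse form: demand P = 229 − 0.625Q, supply P = 67 + 0.4Q.
Competitive equilibrium: 229 − 0.625Q = 67 + 0.4Q → Q* = 158.04878, P* = 130.21951.
At the ceiling P = 92, quantity supplied = (92 − 67)/0.4 = 62.5.
Willingness to pay at Q' = 62.5: 229 − 0.625·62.5 = 189.9375.
ΔQ = 158.04878 − 62.5 = 95.54878; wedge = 189.9375 − 92 = 97.9375.
The triangle = ½ × 95.54878 × 97.9375 = $4678.90 million.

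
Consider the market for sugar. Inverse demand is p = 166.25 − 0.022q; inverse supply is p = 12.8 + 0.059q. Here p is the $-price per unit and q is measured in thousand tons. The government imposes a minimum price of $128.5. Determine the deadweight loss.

$1290.93 thousand

Competitive equilibrium: 166.25 − 0.022q = 12.8 + 0.059q → q* = 1894.44444, p* = 124.57222.
At the floor p = 128.5, quantity demanded = (166.25 − 128.5)/0.022 = 1715.90909.
Sellers' marginal cost at q' = 1715.90909: 12.8 + 0.059·1715.90909 = 114.03864.
Δq = 1894.44444 − 1715.90909 = 178.53535; wedge = 128.5 − 114.03864 = 14.46136.
Welfare loss = ½ × 178.53535 × 14.46136 = $1290.93 thousand.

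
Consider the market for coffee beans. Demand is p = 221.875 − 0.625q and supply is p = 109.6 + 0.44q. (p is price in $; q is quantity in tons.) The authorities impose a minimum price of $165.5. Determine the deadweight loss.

Competitive equilibrium: 221.875 − 0.625q = 109.6 + 0.44q → q* = 105.4225, p* = 155.9859.
At the floor p = 165.5, quantity demanded = (221.875 − 165.5)/0.625 = 90.2.
Sellers' marginal cost at q' = 90.2: 109.6 + 0.44·90.2 = 149.288.
Δq = 105.4225 − 90.2 = 15.2225; wedge = 165.5 − 149.288 = 16.212.
Welfare loss = ½ × 15.2225 × 16.212 = $123.39.

$123.39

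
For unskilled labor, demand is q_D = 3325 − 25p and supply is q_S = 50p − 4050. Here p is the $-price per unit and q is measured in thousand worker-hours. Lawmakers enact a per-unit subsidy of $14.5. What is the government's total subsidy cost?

$16070.83 thousand

In inverse form: demand p = 133 − 0.04q, supply p = 81 + 0.02q.
Competitive equilibrium: 133 − 0.04q = 81 + 0.02q → q* = 866.6667, p* = 98.3333.
The subsidy lowers effective supply by 14.5: p = 66.5 + 0.02q.
New quantity: 133 − 0.04q = 66.5 + 0.02q → q' = 1108.3333.
Total subsidy cost = 14.5 × 1108.3333 = $16070.83 thousand.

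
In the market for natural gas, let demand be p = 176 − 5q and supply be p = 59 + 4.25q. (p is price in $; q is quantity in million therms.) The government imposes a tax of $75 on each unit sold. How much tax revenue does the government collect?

$340.54 million

Competitive equilibrium: 176 − 5q = 59 + 4.25q → q* = 12.6486, p* = 112.7568.
With the tax, the buyer price exceeds the seller price by 75: (176 − 5q) − (59 + 4.25q) = 75 → q' = 4.5405.
Tax revenue = 75 × 4.5405 = $340.54 million.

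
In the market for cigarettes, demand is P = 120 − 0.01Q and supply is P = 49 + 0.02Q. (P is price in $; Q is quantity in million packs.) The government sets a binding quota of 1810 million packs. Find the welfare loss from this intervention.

$4648.17 million

Competitive equilibrium: 120 − 0.01Q = 49 + 0.02Q → Q* = 2366.6667, P* = 96.3333.
At Q = 1810: demand price = 120 − 0.01·1810 = 101.9; supply price = 49 + 0.02·1810 = 85.2.
ΔQ = 2366.6667 − 1810 = 556.6667; wedge = 101.9 − 85.2 = 16.7.
Deadweight loss = ½ × 556.6667 × 16.7 = $4648.17 million.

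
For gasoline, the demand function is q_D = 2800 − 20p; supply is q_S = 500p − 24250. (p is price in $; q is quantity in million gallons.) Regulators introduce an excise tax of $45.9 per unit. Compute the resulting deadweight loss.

In inverse form: demand p = 140 − 0.05q, supply p = 48.5 + 0.002q.
Competitive equilibrium: 140 − 0.05q = 48.5 + 0.002q → q* = 1759.6154, p* = 52.0192.
With the tax, the buyer price exceeds the seller price by 45.9: (140 − 0.05q) − (48.5 + 0.002q) = 45.9 → q' = 876.9231.
Δq = 1759.6154 − 876.9231 = 882.6923; the wedge equals the tax, 45.9.
DWL = ½ × 882.6923 × 45.9 = $20257.79 million.

$20257.79 million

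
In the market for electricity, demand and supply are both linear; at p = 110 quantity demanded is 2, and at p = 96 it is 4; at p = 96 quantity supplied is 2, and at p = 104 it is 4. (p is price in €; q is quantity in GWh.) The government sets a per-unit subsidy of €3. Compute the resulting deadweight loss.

Demand slope = (96 − 110)/(4 − 2) = −7, so p = 124 − 7q.
Supply slope = (104 − 96)/(4 − 2) = 4, so p = 88 + 4q.
Competitive equilibrium: 124 − 7q = 88 + 4q → q* = 3.2727, p* = 101.0909.
The subsidy lowers effective supply by 3: p = 85 + 4q.
New quantity: 124 − 7q = 85 + 4q → q' = 3.5455.
Overproduction Δq = 3.5455 − 3.2727 = 0.2728; wedge = subsidy = 3.
The triangle = ½ × 0.2728 × 3 = €0.41.

€0.41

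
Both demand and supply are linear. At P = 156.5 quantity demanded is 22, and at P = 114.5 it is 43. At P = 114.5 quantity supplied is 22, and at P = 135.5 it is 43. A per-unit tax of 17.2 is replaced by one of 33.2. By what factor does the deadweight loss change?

Demand slope = (114.5 − 156.5)/(43 − 22) = −2, so P = 200.5 − 2Q.
Supply slope = (135.5 − 114.5)/(43 − 22) = 1, so P = 92.5 + Q.
Competitive equilibrium: 200.5 − 2Q = 92.5 + Q → Q* = 36, P* = 128.5.
For a per-unit tax t: ΔQ = t/3, so DWL = ½·t·(t/3) = t²/6.
At t = 17.2: DWL = 49.307. At t = 33.2: DWL = 183.707.
Ratio = (33.2/17.2)² = 3.726.

3.726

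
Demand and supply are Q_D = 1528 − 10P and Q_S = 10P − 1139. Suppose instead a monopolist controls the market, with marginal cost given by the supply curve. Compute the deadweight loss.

420.34

In inverse form: demand P = 152.8 − 0.1Q, supply P = 113.9 + 0.1Q.
Competitive equilibrium: 152.8 − 0.1Q = 113.9 + 0.1Q → Q* = 194.5, P* = 133.35.
Marginal revenue: MR = 152.8 − 0.2Q. Set MR = MC: 152.8 − 0.2Q = 113.9 + 0.1Q → Q_m = 129.66667.
Price P_m = 152.8 − 0.1·129.66667 = 139.83333; MC(Q_m) = 113.9 + 0.1·129.66667 = 126.86667.
Competitive Q* = 194.5, so ΔQ = 64.83333; wedge = 139.83333 − 126.86667 = 12.96666.
Deadweight loss = ½ × 64.83333 × 12.96666 = 420.34.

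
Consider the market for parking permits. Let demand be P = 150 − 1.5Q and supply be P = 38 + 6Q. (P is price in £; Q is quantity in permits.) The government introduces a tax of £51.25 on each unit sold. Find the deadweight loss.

Competitive equilibrium: 150 − 1.5Q = 38 + 6Q → Q* = 14.9333, P* = 127.6.
With the tax, the buyer price exceeds the seller price by 51.25: (150 − 1.5Q) − (38 + 6Q) = 51.25 → Q' = 8.1.
ΔQ = 14.9333 − 8.1 = 6.8333; the wedge equals the tax, 51.25.
Welfare loss = ½ × 6.8333 × 51.25 = £175.10.

£175.10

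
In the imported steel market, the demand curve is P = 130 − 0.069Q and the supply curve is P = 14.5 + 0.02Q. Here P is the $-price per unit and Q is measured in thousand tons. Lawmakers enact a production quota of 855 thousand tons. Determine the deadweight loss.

$8723.34 thousand

Competitive equilibrium: 130 − 0.069Q = 14.5 + 0.02Q → Q* = 1297.7528, P* = 40.4551.
At Q = 855: demand price = 130 − 0.069·855 = 71.005; supply price = 14.5 + 0.02·855 = 31.6.
ΔQ = 1297.7528 − 855 = 442.7528; wedge = 71.005 − 31.6 = 39.405.
The triangle = ½ × 442.7528 × 39.405 = $8723.34 thousand.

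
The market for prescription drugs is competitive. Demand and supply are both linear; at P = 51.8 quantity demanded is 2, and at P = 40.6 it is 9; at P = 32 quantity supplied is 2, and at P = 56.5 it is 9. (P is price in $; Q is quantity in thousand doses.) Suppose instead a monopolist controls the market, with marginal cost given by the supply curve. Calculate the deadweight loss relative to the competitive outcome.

Demand slope = (40.6 − 51.8)/(9 − 2) = −1.6, so P = 55 − 1.6Q.
Supply slope = (56.5 − 32)/(9 − 2) = 3.5, so P = 25 + 3.5Q.
Competitive equilibrium: 55 − 1.6Q = 25 + 3.5Q → Q* = 5.8824, P* = 45.5882.
Marginal revenue: MR = 55 − 3.2Q. Set MR = MC: 55 − 3.2Q = 25 + 3.5Q → Q_m = 4.4776.
Price P_m = 55 − 1.6·4.4776 = 47.8358; MC(Q_m) = 25 + 3.5·4.4776 = 40.6716.
Competitive Q* = 5.8824, so ΔQ = 1.4048; wedge = 47.8358 − 40.6716 = 7.1642.
Welfare loss = ½ × 1.4048 × 7.1642 = $5.03 thousand.

$5.03 thousand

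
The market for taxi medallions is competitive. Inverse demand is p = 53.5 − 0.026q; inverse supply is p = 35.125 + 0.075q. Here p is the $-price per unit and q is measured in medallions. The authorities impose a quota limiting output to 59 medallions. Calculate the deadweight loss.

Competitive equilibrium: 53.5 − 0.026q = 35.125 + 0.075q → q* = 181.9307, p* = 48.7698.
At q = 59: demand price = 53.5 − 0.026·59 = 51.966; supply price = 35.125 + 0.075·59 = 39.55.
Δq = 181.9307 − 59 = 122.9307; wedge = 51.966 − 39.55 = 12.416.
The triangle = ½ × 122.9307 × 12.416 = $763.15.

$763.15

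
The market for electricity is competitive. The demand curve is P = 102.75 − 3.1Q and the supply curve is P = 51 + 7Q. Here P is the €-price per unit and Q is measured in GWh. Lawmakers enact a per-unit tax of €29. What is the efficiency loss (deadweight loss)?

Competitive equilibrium: 102.75 − 3.1Q = 51 + 7Q → Q* = 5.1238, P* = 86.8663.
With the tax, the buyer price exceeds the seller price by 29: (102.75 − 3.1Q) − (51 + 7Q) = 29 → Q' = 2.2525.
ΔQ = 5.1238 − 2.2525 = 2.8713; the wedge equals the tax, 29.
The triangle = ½ × 2.8713 × 29 = €41.63.

€41.63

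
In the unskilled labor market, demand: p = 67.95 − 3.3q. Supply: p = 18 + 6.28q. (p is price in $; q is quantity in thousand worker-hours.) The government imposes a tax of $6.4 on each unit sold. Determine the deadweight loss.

$2.14 thousand

Competitive equilibrium: 67.95 − 3.3q = 18 + 6.28q → q* = 5.214, p* = 50.7438.
With the tax, the buyer price exceeds the seller price by 6.4: (67.95 − 3.3q) − (18 + 6.28q) = 6.4 → q' = 4.5459.
Δq = 5.214 − 4.5459 = 0.6681; the wedge equals the tax, 6.4.
The triangle = ½ × 0.6681 × 6.4 = $2.14 thousand.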